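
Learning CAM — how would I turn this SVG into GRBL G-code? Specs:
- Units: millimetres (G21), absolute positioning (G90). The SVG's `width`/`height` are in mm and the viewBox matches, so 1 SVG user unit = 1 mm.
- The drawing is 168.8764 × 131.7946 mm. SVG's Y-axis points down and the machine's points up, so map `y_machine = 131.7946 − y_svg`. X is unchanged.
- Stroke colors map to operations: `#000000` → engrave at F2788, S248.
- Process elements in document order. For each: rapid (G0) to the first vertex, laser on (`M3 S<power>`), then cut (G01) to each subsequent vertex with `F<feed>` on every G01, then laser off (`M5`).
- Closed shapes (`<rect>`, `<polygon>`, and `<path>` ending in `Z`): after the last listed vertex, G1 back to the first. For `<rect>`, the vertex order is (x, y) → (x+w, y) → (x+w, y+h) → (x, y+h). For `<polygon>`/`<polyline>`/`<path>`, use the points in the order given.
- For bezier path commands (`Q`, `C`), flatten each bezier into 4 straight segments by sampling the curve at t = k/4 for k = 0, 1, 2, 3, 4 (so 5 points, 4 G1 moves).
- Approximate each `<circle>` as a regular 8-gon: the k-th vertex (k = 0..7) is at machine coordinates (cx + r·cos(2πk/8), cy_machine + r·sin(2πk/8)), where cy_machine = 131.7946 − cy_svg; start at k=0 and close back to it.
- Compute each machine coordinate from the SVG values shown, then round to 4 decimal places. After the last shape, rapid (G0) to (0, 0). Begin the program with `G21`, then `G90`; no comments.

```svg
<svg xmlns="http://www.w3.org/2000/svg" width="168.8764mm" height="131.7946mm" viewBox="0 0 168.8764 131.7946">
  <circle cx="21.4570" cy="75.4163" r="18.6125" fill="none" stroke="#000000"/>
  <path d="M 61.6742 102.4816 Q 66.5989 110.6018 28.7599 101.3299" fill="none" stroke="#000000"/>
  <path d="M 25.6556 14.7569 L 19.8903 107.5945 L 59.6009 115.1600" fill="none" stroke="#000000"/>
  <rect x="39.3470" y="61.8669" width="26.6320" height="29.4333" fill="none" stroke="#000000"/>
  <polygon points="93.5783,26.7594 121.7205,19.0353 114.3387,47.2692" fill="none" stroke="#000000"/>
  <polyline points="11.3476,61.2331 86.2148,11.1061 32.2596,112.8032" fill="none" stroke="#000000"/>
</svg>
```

1 u = 1 mm; y_m = 131.7946 − y.

[1] `<circle>` circle, #000000→engrave S248 F2788: (40.0695,56.3783) → (34.6180,69.5393) → (21.4570,74.9908) → (8.2960,69.5393) → (2.8445,56.3783) → (8.2960,43.2173) → (21.4570,37.7658) → (34.6180,43.2173) → (40.0695,56.3783) (closed)

[2] `<path>` quadratic bezier, #000000→engrave S248 F2788: (61.6742,29.3130) → (61.4638,26.3399) → (55.9080,25.5408) → (45.0067,26.9158) → (28.7599,30.4647)

[3] `<path>` open polyline, #000000→engrave S248 F2788: (25.6556,117.0377) → (19.8903,24.2001) → (59.6009,16.6346)

[4] `<rect>` rectangle, #000000→engrave S248 F2788: (39.3470,69.9277) → (65.9790,69.9277) → (65.9790,40.4944) → (39.3470,40.4944) → (39.3470,69.9277) (closed)

[5] `<polygon>` regular polygon, #000000→engrave S248 F2788: (93.5783,105.0352) → (121.7205,112.7593) → (114.3387,84.5254) → (93.5783,105.0352) (closed)

[6] `<polyline>` open polyline, #000000→engrave S248 F2788: (11.3476,70.5615) → (86.2148,120.6885) → (32.2596,18.9914)

G21
G90
G0 X40.0695 Y56.3783
M3 S248
G01 X34.6180 Y69.5393 F2788
G01 X21.4570 Y74.9908 F2788
G01 X8.2960 Y69.5393 F2788
G01 X2.8445 Y56.3783 F2788
G01 X8.2960 Y43.2173 F2788
G01 X21.4570 Y37.7658 F2788
G01 X34.6180 Y43.2173 F2788
G01 X40.0695 Y56.3783 F2788
M5
G0 X61.6742 Y29.3130
M3 S248
G01 X61.4638 Y26.3399 F2788
G01 X55.9080 Y25.5408 F2788
G01 X45.0067 Y26.9158 F2788
G01 X28.7599 Y30.4647 F2788
M5
G0 X25.6556 Y117.0377
M3 S248
G01 X19.8903 Y24.2001 F2788
G01 X59.6009 Y16.6346 F2788
M5
G0 X39.3470 Y69.9277
M3 S248
G01 X65.9790 Y69.9277 F2788
G01 X65.9790 Y40.4944 F2788
G01 X39.3470 Y40.4944 F2788
G01 X39.3470 Y69.9277 F2788
M5
G0 X93.5783 Y105.0352
M3 S248
G01 X121.7205 Y112.7593 F2788
G01 X114.3387 Y84.5254 F2788
G01 X93.5783 Y105.0352 F2788
M5
G0 X11.3476 Y70.5615
M3 S248
G01 X86.2148 Y120.6885 F2788
G01 X32.2596 Y18.9914 F2788
M5
G0 X0.0000 Y0.0000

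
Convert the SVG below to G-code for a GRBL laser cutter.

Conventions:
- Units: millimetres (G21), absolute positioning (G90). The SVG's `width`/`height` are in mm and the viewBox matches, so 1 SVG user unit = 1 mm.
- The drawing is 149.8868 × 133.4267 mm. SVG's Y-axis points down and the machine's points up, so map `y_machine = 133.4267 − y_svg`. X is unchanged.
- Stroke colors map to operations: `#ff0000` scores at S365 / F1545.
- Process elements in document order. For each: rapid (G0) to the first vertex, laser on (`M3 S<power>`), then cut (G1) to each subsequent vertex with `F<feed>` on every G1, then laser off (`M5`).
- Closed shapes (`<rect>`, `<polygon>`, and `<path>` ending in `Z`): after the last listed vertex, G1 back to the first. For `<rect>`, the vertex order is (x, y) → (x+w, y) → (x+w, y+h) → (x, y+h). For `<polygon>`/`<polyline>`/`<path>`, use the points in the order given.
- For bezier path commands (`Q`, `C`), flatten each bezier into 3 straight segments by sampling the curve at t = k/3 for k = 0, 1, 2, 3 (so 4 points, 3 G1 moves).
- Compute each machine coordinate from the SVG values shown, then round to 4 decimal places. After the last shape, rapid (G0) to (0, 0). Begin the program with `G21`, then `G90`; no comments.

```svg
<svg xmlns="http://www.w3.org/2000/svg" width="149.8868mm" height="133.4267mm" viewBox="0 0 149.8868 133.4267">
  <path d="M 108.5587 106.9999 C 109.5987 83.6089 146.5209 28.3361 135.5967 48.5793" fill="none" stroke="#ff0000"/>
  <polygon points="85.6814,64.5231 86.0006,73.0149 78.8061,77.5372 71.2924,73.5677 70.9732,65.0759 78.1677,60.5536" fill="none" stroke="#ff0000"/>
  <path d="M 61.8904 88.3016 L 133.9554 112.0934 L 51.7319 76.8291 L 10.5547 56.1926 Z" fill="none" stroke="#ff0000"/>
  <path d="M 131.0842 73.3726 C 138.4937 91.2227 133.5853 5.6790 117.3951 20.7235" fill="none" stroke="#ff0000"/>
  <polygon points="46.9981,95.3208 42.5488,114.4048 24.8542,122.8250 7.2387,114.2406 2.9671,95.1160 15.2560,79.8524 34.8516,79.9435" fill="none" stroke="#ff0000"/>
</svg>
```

viewBox `0 0 149.8868 133.4267` with mm width/height → 1 unit = 1 mm. Flip: y_m = 133.4267 − y_svg.

**Shape 1** — `<path>` cubic bezier, stroke `#ff0000` → score (S365, F1545). Control points (SVG): P0=(108.5587,106.9999), P1=(109.5987,83.6089), P2=(146.5209,28.3361), P3=(135.5967,48.5793); sampled at t=k/3. Machine vertices: (108.5587,26.4268) → (118.4584,56.4674) → (133.6732,83.8963) → (135.5967,84.8474). Open path.

**Shape 2** — `<polygon>` regular polygon, stroke `#ff0000` → score (S365, F1545). Machine vertices: (85.6814,68.9036) → (86.0006,60.4118) → (78.8061,55.8895) → (71.2924,59.8590) → (70.9732,68.3508) → (78.1677,72.8731) → (85.6814,68.9036). Closed: final G1 returns to the first vertex.

**Shape 3** — `<path>` closed polygon, stroke `#ff0000` → score (S365, F1545). Machine vertices: (61.8904,45.1251) → (133.9554,21.3333) → (51.7319,56.5976) → (10.5547,77.2341) → (61.8904,45.1251). Closed: final G1 returns to the first vertex.

**Shape 4** — `<path>` cubic bezier, stroke `#ff0000` → score (S365, F1545). Control points (SVG): P0=(131.0842,73.3726), P1=(138.4937,91.2227), P2=(133.5853,5.6790), P3=(117.3951,20.7235); sampled at t=k/3. Machine vertices: (131.0842,60.0541) → (134.4261,69.1137) → (129.7863,101.7732) → (117.3951,112.7032). Open path.

**Shape 5** — `<polygon>` regular polygon, stroke `#ff0000` → score (S365, F1545). Machine vertices: (46.9981,38.1059) → (42.5488,19.0219) → (24.8542,10.6017) → (7.2387,19.1861) → (2.9671,38.3107) → (15.2560,53.5743) → (34.8516,53.4832) → (46.9981,38.1059). Closed: final G1 returns to the first vertex.

G21
G90
G0 X108.5587 Y26.4268
M3 S365
G1 X118.4584 Y56.4674 F1545
G1 X133.6732 Y83.8963 F1545
G1 X135.5967 Y84.8474 F1545
M5
G0 X85.6814 Y68.9036
M3 S365
G1 X86.0006 Y60.4118 F1545
G1 X78.8061 Y55.8895 F1545
G1 X71.2924 Y59.8590 F1545
G1 X70.9732 Y68.3508 F1545
G1 X78.1677 Y72.8731 F1545
G1 X85.6814 Y68.9036 F1545
M5
G0 X61.8904 Y45.1251
M3 S365
G1 X133.9554 Y21.3333 F1545
G1 X51.7319 Y56.5976 F1545
G1 X10.5547 Y77.2341 F1545
G1 X61.8904 Y45.1251 F1545
M5
G0 X131.0842 Y60.0541
M3 S365
G1 X134.4261 Y69.1137 F1545
G1 X129.7863 Y101.7732 F1545
G1 X117.3951 Y112.7032 F1545
M5
G0 X46.9981 Y38.1059
M3 S365
G1 X42.5488 Y19.0219 F1545
G1 X24.8542 Y10.6017 F1545
G1 X7.2387 Y19.1861 F1545
G1 X2.9671 Y38.3107 F1545
G1 X15.2560 Y53.5743 F1545
G1 X34.8516 Y53.4832 F1545
G1 X46.9981 Y38.1059 F1545
M5
G0 X0.0000 Y0.0000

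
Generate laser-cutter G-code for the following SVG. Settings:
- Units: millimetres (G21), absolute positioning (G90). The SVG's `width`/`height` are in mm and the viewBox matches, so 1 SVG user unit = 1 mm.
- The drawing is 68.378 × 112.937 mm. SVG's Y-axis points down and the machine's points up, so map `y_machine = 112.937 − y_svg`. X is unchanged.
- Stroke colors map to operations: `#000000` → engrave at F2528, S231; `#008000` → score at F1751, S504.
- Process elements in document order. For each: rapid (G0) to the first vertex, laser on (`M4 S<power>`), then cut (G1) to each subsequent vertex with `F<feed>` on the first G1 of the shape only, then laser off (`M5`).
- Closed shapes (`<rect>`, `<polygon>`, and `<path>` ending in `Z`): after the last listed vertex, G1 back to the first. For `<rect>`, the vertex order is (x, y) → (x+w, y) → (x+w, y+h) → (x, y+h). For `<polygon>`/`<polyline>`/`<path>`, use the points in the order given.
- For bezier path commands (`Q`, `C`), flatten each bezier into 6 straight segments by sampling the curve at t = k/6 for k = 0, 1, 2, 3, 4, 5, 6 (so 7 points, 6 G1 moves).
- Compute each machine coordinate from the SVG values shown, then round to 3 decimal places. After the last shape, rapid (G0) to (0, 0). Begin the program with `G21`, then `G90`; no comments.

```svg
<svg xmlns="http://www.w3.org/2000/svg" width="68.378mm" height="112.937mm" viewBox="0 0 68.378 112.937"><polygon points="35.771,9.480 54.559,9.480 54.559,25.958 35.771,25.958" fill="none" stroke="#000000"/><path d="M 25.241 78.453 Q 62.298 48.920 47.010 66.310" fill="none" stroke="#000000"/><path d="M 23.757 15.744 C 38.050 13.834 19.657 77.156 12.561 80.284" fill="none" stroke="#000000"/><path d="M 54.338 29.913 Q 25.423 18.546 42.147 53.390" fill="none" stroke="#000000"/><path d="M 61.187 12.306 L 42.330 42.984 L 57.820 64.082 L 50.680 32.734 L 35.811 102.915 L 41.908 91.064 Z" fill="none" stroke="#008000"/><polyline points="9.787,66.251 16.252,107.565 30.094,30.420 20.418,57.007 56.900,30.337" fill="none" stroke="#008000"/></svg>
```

G21
G90
G0 X35.771 Y103.457
M4 S231
G1 X54.559 Y103.457 F2528
G1 X54.559 Y86.979
G1 X35.771 Y86.979
G1 X35.771 Y103.457
M5
G0 X25.241 Y34.484
M4 S231
G1 X36.139 Y43.025 F2528
G1 X44.130 Y48.959
G1 X49.212 Y52.286
G1 X51.386 Y53.007
G1 X50.652 Y51.120
G1 X47.010 Y46.627
M5
G0 X23.757 Y97.193
M4 S231
G1 X28.383 Y93.293 F2528
G1 X28.784 Y82.004
G1 X26.180 Y66.812
G1 X21.794 Y51.200
G1 X16.847 Y38.652
G1 X12.561 Y32.653
M5
G0 X54.338 Y83.024
M4 S231
G1 X45.967 Y85.529 F2528
G1 X40.132 Y85.467
G1 X36.833 Y82.838
G1 X36.069 Y77.642
G1 X37.840 Y69.878
G1 X42.147 Y59.547
M5
G0 X61.187 Y100.631
M4 S504
G1 X42.330 Y69.953 F1751
G1 X57.820 Y48.855
G1 X50.680 Y80.203
G1 X35.811 Y10.022
G1 X41.908 Y21.873
G1 X61.187 Y100.631
M5
G0 X9.787 Y46.686
M4 S504
G1 X16.252 Y5.372 F1751
G1 X30.094 Y82.517
G1 X20.418 Y55.930
G1 X56.900 Y82.600
M5
G0 X0.000 Y0.000

1 u = 1 mm; y_m = 112.937 − y.

[1] `<polygon>` rectangle, #000000→engrave S231 F2528: (35.771,103.457) → (54.559,103.457) → (54.559,86.979) → (35.771,86.979) → (35.771,103.457) (closed)

[2] `<path>` quadratic bezier, #000000→engrave S231 F2528: (25.241,34.484) → (36.139,43.025) → (44.130,48.959) → (49.212,52.286) → (51.386,53.007) → (50.652,51.120) → (47.010,46.627)

[3] `<path>` cubic bezier, #000000→engrave S231 F2528: (23.757,97.193) → (28.383,93.293) → (28.784,82.004) → (26.180,66.812) → (21.794,51.200) → (16.847,38.652) → (12.561,32.653)

[4] `<path>` quadratic bezier, #000000→engrave S231 F2528: (54.338,83.024) → (45.967,85.529) → (40.132,85.467) → (36.833,82.838) → (36.069,77.642) → (37.840,69.878) → (42.147,59.547)

[5] `<path>` closed polygon, #008000→score S504 F1751: (61.187,100.631) → (42.330,69.953) → (57.820,48.855) → (50.680,80.203) → (35.811,10.022) → (41.908,21.873) → (61.187,100.631) (closed)

[6] `<polyline>` open polyline, #008000→score S504 F1751: (9.787,46.686) → (16.252,5.372) → (30.094,82.517) → (20.418,55.930) → (56.900,82.600)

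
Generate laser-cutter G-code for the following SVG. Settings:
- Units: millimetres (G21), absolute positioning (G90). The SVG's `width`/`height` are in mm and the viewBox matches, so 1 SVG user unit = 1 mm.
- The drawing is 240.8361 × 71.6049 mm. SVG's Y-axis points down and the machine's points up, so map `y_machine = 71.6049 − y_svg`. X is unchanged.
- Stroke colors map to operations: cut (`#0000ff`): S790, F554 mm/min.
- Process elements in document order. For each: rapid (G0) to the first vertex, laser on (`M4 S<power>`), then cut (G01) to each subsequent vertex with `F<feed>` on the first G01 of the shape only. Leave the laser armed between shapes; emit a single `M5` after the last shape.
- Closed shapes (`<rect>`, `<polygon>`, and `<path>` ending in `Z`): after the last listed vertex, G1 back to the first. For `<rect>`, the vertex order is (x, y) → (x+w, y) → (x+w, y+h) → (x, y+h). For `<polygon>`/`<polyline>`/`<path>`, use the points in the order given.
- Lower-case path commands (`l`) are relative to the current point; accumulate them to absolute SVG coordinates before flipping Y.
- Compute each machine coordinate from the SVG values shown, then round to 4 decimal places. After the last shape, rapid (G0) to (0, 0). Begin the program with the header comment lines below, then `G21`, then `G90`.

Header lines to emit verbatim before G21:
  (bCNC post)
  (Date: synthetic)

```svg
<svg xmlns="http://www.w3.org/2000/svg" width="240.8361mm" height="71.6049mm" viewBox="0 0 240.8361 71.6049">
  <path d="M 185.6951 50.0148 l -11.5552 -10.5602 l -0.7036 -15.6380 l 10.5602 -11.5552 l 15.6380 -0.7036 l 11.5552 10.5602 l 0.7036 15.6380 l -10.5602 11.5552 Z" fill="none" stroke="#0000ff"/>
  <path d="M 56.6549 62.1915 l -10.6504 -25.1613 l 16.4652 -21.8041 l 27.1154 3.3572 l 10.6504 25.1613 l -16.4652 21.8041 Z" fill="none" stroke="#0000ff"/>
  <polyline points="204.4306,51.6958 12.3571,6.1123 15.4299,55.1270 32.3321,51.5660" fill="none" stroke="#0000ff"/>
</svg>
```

Since the viewBox matches the mm dimensions, user units are millimetres directly. The only transform is the Y-flip y_m = 71.6049 − y_svg.

Shape 1 is a regular polygon drawn with `<path>`. Its stroke #0000ff means cut at S790, F554. After flipping Y the toolpath is (185.6951,21.5901) → (174.1399,32.1503) → (173.4363,47.7883) → (183.9965,59.3435) → (199.6345,60.0471) → (211.1897,49.4869) → (211.8933,33.8489) → (201.3331,22.2937) → (185.6951,21.5901), returning to the start.

Shape 2 is a regular polygon drawn with `<path>`. Its stroke #0000ff means cut at S790, F554. After flipping Y the toolpath is (56.6549,9.4134) → (46.0045,34.5747) → (62.4697,56.3788) → (89.5851,53.0216) → (100.2355,27.8603) → (83.7703,6.0562) → (56.6549,9.4134), returning to the start.

Shape 3 is a open polyline drawn with `<polyline>`. Its stroke #0000ff means cut at S790, F554. After flipping Y the toolpath is (204.4306,19.9091) → (12.3571,65.4926) → (15.4299,16.4779) → (32.3321,20.0389).

(bCNC post)
(Date: synthetic)
G21
G90
G0 X185.6951 Y21.5901
M4 S790
G01 X174.1399 Y32.1503 F554
G01 X173.4363 Y47.7883
G01 X183.9965 Y59.3435
G01 X199.6345 Y60.0471
G01 X211.1897 Y49.4869
G01 X211.8933 Y33.8489
G01 X201.3331 Y22.2937
G01 X185.6951 Y21.5901
G0 X56.6549 Y9.4134
M4 S790
G01 X46.0045 Y34.5747 F554
G01 X62.4697 Y56.3788
G01 X89.5851 Y53.0216
G01 X100.2355 Y27.8603
G01 X83.7703 Y6.0562
G01 X56.6549 Y9.4134
G0 X204.4306 Y19.9091
M4 S790
G01 X12.3571 Y65.4926 F554
G01 X15.4299 Y16.4779
G01 X32.3321 Y20.0389
M5
G0 X0.0000 Y0.0000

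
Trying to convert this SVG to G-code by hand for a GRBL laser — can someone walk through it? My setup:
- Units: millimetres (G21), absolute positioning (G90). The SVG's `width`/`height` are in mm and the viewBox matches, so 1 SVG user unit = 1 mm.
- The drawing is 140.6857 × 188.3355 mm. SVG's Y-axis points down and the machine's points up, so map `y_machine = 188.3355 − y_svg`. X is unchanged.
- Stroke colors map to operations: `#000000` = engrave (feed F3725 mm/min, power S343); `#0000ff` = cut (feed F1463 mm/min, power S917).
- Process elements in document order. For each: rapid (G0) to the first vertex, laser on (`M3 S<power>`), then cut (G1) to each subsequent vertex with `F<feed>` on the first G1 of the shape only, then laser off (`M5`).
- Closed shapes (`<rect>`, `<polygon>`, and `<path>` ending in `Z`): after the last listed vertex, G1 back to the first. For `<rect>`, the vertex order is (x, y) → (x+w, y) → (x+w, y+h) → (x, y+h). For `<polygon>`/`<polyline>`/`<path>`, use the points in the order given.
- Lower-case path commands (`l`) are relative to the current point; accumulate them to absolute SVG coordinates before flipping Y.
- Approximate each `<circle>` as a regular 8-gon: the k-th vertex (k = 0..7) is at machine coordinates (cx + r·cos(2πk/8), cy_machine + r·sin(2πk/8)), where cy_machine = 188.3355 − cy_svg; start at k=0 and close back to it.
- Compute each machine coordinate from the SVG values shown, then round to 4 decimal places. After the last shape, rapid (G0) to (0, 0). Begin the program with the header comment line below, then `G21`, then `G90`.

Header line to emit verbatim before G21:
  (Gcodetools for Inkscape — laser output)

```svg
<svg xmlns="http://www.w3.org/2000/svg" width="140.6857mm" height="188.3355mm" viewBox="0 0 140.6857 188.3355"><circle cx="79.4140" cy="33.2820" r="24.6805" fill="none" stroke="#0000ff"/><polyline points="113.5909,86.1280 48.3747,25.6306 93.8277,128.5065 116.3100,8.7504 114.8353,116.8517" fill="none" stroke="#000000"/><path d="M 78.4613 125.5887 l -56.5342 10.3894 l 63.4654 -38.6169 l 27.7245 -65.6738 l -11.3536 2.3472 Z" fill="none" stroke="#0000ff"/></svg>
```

(Gcodetools for Inkscape — laser output)
G21
G90
G0 X104.0945 Y155.0535
M3 S917
G1 X96.8657 Y172.5052 F1463
G1 X79.4140 Y179.7340
G1 X61.9623 Y172.5052
G1 X54.7335 Y155.0535
G1 X61.9623 Y137.6018
G1 X79.4140 Y130.3730
G1 X96.8657 Y137.6018
G1 X104.0945 Y155.0535
M5
G0 X113.5909 Y102.2075
M3 S343
G1 X48.3747 Y162.7049 F3725
G1 X93.8277 Y59.8290
G1 X116.3100 Y179.5851
G1 X114.8353 Y71.4838
M5
G0 X78.4613 Y62.7468
M3 S917
G1 X21.9271 Y52.3574 F1463
G1 X85.3925 Y90.9743
G1 X113.1170 Y156.6481
G1 X101.7634 Y154.3009
G1 X78.4613 Y62.7468
M5
G0 X0.0000 Y0.0000

viewBox `0 0 140.6857 188.3355` with mm width/height → 1 unit = 1 mm. Flip: y_m = 188.3355 − y_svg.

**Shape 1** — `<circle>` circle, stroke `#0000ff` → cut (S917, F1463). Machine vertices: (104.0945,155.0535) → (96.8657,172.5052) → (79.4140,179.7340) → (61.9623,172.5052) → (54.7335,155.0535) → (61.9623,137.6018) → (79.4140,130.3730) → (96.8657,137.6018) → (104.0945,155.0535). Closed: final G1 returns to the first vertex.

**Shape 2** — `<polyline>` open polyline, stroke `#000000` → engrave (S343, F3725). Machine vertices: (113.5909,102.2075) → (48.3747,162.7049) → (93.8277,59.8290) → (116.3100,179.5851) → (114.8353,71.4838). Open path.

**Shape 3** — `<path>` closed polygon, stroke `#0000ff` → cut (S917, F1463). Machine vertices: (78.4613,62.7468) → (21.9271,52.3574) → (85.3925,90.9743) → (113.1170,156.6481) → (101.7634,154.3009) → (78.4613,62.7468). Closed: final G1 returns to the first vertex.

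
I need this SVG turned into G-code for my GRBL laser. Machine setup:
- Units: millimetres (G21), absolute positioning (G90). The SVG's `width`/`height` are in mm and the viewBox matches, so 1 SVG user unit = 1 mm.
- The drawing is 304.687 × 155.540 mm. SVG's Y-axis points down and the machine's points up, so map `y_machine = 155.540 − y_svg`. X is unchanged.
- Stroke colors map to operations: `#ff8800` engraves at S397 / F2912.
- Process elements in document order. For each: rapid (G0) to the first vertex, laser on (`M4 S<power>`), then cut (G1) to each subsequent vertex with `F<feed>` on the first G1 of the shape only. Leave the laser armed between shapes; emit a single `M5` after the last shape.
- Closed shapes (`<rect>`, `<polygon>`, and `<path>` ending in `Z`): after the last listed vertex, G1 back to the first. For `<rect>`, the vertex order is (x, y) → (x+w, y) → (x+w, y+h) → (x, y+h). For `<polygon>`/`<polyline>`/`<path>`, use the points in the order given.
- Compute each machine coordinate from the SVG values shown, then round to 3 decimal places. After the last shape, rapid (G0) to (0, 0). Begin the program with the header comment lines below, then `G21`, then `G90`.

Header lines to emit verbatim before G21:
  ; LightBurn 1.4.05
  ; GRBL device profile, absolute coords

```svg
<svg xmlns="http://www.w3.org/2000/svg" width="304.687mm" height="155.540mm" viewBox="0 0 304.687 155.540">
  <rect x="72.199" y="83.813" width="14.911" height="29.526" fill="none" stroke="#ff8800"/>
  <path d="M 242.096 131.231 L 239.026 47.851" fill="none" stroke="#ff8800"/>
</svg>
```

Since the viewBox matches the mm dimensions, user units are millimetres directly. The only transform is the Y-flip y_m = 155.540 − y_svg.

Shape 1 is a rectangle drawn with `<rect>`. Its stroke #ff8800 means engrave at S397, F2912. After flipping Y the toolpath is (72.199,71.727) → (87.110,71.727) → (87.110,42.201) → (72.199,42.201) → (72.199,71.727), returning to the start.

Shape 2 is a line segment drawn with `<path>`. Its stroke #ff8800 means engrave at S397, F2912. After flipping Y the toolpath is (242.096,24.309) → (239.026,107.689).

; LightBurn 1.4.05
; GRBL device profile, absolute coords
G21
G90
G0 X72.199 Y71.727
M4 S397
G1 X87.110 Y71.727 F2912
G1 X87.110 Y42.201
G1 X72.199 Y42.201
G1 X72.199 Y71.727
G0 X242.096 Y24.309
M4 S397
G1 X239.026 Y107.689 F2912
M5
G0 X0.000 Y0.000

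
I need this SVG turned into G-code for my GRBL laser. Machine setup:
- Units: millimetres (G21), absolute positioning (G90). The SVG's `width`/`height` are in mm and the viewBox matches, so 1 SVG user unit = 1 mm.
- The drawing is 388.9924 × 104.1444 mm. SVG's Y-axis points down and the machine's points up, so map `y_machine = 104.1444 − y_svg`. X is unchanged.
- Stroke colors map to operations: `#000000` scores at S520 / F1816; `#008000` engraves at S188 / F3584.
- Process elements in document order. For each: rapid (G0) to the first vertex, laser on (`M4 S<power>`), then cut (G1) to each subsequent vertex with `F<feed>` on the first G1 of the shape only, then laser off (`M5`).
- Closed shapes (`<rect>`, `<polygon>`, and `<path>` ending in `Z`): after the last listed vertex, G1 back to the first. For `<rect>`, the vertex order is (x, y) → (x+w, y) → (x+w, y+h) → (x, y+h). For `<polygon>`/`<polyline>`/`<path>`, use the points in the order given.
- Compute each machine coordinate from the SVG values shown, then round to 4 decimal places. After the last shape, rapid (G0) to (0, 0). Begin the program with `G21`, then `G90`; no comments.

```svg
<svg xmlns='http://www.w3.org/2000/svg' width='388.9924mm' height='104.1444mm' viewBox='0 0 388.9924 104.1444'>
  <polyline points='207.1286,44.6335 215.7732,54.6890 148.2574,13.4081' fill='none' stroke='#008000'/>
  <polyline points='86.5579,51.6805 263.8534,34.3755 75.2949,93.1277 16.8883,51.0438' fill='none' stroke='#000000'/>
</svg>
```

G21
G90
G0 X207.1286 Y59.5109
M4 S188
G1 X215.7732 Y49.4554 F3584
G1 X148.2574 Y90.7363
M5
G0 X86.5579 Y52.4639
M4 S520
G1 X263.8534 Y69.7689 F1816
G1 X75.2949 Y11.0167
G1 X16.8883 Y53.1006
M5
G0 X0.0000 Y0.0000

viewBox `0 0 388.9924 104.1444` with mm width/height → 1 unit = 1 mm. Flip: y_m = 104.1444 − y_svg.

**Shape 1** — `<polyline>` open polyline, stroke `#008000` → engrave (S188, F3584). Machine vertices: (207.1286,59.5109) → (215.7732,49.4554) → (148.2574,90.7363). Open path.

**Shape 2** — `<polyline>` open polyline, stroke `#000000` → score (S520, F1816). Machine vertices: (86.5579,52.4639) → (263.8534,69.7689) → (75.2949,11.0167) → (16.8883,53.1006). Open path.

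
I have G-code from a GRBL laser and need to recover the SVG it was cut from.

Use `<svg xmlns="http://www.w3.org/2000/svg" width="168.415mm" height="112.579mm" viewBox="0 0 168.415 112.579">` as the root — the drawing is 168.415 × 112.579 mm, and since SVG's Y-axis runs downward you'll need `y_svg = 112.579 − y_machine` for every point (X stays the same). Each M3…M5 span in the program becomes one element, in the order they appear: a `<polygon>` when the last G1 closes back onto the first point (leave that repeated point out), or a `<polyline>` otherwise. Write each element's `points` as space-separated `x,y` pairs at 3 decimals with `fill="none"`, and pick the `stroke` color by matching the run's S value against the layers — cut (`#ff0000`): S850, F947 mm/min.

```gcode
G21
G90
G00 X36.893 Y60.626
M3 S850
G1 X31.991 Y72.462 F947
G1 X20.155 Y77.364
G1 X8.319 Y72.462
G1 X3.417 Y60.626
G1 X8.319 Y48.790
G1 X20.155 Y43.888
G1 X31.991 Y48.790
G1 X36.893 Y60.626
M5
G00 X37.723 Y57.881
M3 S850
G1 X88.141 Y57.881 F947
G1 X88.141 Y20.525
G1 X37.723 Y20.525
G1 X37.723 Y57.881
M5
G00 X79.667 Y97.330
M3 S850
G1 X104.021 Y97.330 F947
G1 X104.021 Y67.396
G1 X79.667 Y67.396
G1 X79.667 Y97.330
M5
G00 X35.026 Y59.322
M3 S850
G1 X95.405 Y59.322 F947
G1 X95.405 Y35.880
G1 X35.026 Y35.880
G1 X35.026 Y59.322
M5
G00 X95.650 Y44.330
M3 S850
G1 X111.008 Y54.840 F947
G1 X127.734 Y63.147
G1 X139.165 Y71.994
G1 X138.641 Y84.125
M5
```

Each laser-on run becomes one SVG element. Flip Y back into SVG space with y_svg = 112.579 − y_machine. Every run uses S850, so all elements get stroke `#ff0000` (cut).

Run 1: The run returns to its start, so emit a `<polygon>` with points (Y-flipped): 36.893,51.953 31.991,40.117 20.155,35.215 8.319,40.117 3.417,51.953 8.319,63.789 20.155,68.691 31.991,63.789.

Run 2: The run returns to its start, so emit a `<polygon>` with points (Y-flipped): 37.723,54.698 88.141,54.698 88.141,92.054 37.723,92.054.

Run 3: The run returns to its start, so emit a `<polygon>` with points (Y-flipped): 79.667,15.249 104.021,15.249 104.021,45.183 79.667,45.183.

Run 4: The run returns to its start, so emit a `<polygon>` with points (Y-flipped): 35.026,53.257 95.405,53.257 95.405,76.699 35.026,76.699.

Run 5: The run is open, so emit a `<polyline>` with points (Y-flipped): 95.650,68.249 111.008,57.739 127.734,49.432 139.165,40.585 138.641,28.454.

<svg xmlns="http://www.w3.org/2000/svg" width="168.415mm" height="112.579mm" viewBox="0 0 168.415 112.579">
  <polygon points="36.893,51.953 31.991,40.117 20.155,35.215 8.319,40.117 3.417,51.953 8.319,63.789 20.155,68.691 31.991,63.789" fill="none" stroke="#ff0000"/>
  <polygon points="37.723,54.698 88.141,54.698 88.141,92.054 37.723,92.054" fill="none" stroke="#ff0000"/>
  <polygon points="79.667,15.249 104.021,15.249 104.021,45.183 79.667,45.183" fill="none" stroke="#ff0000"/>
  <polygon points="35.026,53.257 95.405,53.257 95.405,76.699 35.026,76.699" fill="none" stroke="#ff0000"/>
  <polyline points="95.650,68.249 111.008,57.739 127.734,49.432 139.165,40.585 138.641,28.454" fill="none" stroke="#ff0000"/>
</svg>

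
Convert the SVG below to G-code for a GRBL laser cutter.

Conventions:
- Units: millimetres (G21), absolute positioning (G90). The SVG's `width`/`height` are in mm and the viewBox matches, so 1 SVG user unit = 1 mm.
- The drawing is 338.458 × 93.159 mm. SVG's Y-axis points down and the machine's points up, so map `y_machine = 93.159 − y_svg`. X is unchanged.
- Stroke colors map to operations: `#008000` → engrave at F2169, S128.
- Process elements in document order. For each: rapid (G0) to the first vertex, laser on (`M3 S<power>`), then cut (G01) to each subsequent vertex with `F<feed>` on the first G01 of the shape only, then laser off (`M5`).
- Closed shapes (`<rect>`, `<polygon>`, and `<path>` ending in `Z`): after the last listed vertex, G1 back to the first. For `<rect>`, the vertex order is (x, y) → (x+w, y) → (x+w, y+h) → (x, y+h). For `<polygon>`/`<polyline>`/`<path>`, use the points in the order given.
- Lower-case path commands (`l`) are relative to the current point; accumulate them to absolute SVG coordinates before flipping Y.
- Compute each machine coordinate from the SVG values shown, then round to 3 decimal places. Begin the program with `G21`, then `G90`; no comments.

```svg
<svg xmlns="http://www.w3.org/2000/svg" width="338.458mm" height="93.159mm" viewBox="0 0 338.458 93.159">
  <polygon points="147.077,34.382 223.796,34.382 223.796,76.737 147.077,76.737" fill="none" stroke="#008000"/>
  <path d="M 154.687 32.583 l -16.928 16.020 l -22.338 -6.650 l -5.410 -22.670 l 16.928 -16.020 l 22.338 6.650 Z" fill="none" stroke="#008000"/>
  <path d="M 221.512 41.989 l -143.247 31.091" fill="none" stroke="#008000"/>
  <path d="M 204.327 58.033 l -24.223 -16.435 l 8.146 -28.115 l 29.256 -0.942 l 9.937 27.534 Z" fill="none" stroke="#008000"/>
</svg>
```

G21
G90
G0 X147.077 Y58.777
M3 S128
G01 X223.796 Y58.777 F2169
G01 X223.796 Y16.422
G01 X147.077 Y16.422
G01 X147.077 Y58.777
M5
G0 X154.687 Y60.576
M3 S128
G01 X137.759 Y44.556 F2169
G01 X115.421 Y51.206
G01 X110.011 Y73.876
G01 X126.939 Y89.896
G01 X149.277 Y83.246
G01 X154.687 Y60.576
M5
G0 X221.512 Y51.170
M3 S128
G01 X78.265 Y20.079 F2169
M5
G0 X204.327 Y35.126
M3 S128
G01 X180.104 Y51.561 F2169
G01 X188.250 Y79.676
G01 X217.506 Y80.618
G01 X227.443 Y53.084
G01 X204.327 Y35.126
M5

viewBox `0 0 338.458 93.159` with mm width/height → 1 unit = 1 mm. Flip: y_m = 93.159 − y_svg.

**Shape 1** — `<polygon>` rectangle, stroke `#008000` → engrave (S128, F2169). Machine vertices: (147.077,58.777) → (223.796,58.777) → (223.796,16.422) → (147.077,16.422) → (147.077,58.777). Closed: final G1 returns to the first vertex.

**Shape 2** — `<path>` regular polygon, stroke `#008000` → engrave (S128, F2169). Machine vertices: (154.687,60.576) → (137.759,44.556) → (115.421,51.206) → (110.011,73.876) → (126.939,89.896) → (149.277,83.246) → (154.687,60.576). Closed: final G1 returns to the first vertex.

**Shape 3** — `<path>` line segment, stroke `#008000` → engrave (S128, F2169). Machine vertices: (221.512,51.170) → (78.265,20.079). Open path.

**Shape 4** — `<path>` regular polygon, stroke `#008000` → engrave (S128, F2169). Machine vertices: (204.327,35.126) → (180.104,51.561) → (188.250,79.676) → (217.506,80.618) → (227.443,53.084) → (204.327,35.126). Closed: final G1 returns to the first vertex.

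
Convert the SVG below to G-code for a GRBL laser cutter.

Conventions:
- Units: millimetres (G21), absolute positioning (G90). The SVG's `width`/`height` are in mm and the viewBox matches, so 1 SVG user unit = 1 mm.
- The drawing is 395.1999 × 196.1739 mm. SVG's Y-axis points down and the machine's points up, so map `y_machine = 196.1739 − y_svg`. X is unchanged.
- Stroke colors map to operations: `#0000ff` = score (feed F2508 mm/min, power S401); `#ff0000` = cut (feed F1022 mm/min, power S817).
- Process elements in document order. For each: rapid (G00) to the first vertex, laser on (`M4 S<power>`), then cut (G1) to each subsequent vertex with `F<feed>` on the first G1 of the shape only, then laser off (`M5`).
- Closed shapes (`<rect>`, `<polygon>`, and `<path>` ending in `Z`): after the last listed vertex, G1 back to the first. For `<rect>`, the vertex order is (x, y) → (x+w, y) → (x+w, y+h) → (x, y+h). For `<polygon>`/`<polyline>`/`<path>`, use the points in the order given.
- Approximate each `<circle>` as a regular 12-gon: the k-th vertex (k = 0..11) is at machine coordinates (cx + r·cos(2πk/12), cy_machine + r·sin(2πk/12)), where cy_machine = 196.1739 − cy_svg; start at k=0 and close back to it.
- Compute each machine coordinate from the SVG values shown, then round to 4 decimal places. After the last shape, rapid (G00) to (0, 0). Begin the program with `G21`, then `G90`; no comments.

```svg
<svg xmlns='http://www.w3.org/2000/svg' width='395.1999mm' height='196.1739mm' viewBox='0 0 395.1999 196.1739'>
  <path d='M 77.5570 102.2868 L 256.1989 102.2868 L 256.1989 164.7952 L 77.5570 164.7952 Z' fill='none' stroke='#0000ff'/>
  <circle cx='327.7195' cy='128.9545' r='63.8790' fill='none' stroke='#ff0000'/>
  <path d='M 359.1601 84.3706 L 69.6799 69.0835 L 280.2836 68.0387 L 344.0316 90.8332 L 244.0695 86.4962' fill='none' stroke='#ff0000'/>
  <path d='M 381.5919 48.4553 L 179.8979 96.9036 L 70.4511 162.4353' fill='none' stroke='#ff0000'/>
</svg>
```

1 u = 1 mm; y_m = 196.1739 − y.

[1] `<path>` rectangle, #0000ff→score S401 F2508: (77.5570,93.8871) → (256.1989,93.8871) → (256.1989,31.3787) → (77.5570,31.3787) → (77.5570,93.8871) (closed)

[2] `<circle>` circle, #ff0000→cut S817 F1022: (391.5985,67.2194) → (383.0403,99.1589) → (359.6590,122.5402) → (327.7195,131.0984) → (295.7800,122.5402) → (272.3987,99.1589) → (263.8405,67.2194) → (272.3987,35.2799) → (295.7800,11.8986) → (327.7195,3.3404) → (359.6590,11.8986) → (383.0403,35.2799) → (391.5985,67.2194) (closed)

[3] `<path>` open polyline, #ff0000→cut S817 F1022: (359.1601,111.8033) → (69.6799,127.0904) → (280.2836,128.1352) → (344.0316,105.3407) → (244.0695,109.6777)

[4] `<path>` open polyline, #ff0000→cut S817 F1022: (381.5919,147.7186) → (179.8979,99.2703) → (70.4511,33.7386)

G21
G90
G00 X77.5570 Y93.8871
M4 S401
G1 X256.1989 Y93.8871 F2508
G1 X256.1989 Y31.3787
G1 X77.5570 Y31.3787
G1 X77.5570 Y93.8871
M5
G00 X391.5985 Y67.2194
M4 S817
G1 X383.0403 Y99.1589 F1022
G1 X359.6590 Y122.5402
G1 X327.7195 Y131.0984
G1 X295.7800 Y122.5402
G1 X272.3987 Y99.1589
G1 X263.8405 Y67.2194
G1 X272.3987 Y35.2799
G1 X295.7800 Y11.8986
G1 X327.7195 Y3.3404
G1 X359.6590 Y11.8986
G1 X383.0403 Y35.2799
G1 X391.5985 Y67.2194
M5
G00 X359.1601 Y111.8033
M4 S817
G1 X69.6799 Y127.0904 F1022
G1 X280.2836 Y128.1352
G1 X344.0316 Y105.3407
G1 X244.0695 Y109.6777
M5
G00 X381.5919 Y147.7186
M4 S817
G1 X179.8979 Y99.2703 F1022
G1 X70.4511 Y33.7386
M5
G00 X0.0000 Y0.0000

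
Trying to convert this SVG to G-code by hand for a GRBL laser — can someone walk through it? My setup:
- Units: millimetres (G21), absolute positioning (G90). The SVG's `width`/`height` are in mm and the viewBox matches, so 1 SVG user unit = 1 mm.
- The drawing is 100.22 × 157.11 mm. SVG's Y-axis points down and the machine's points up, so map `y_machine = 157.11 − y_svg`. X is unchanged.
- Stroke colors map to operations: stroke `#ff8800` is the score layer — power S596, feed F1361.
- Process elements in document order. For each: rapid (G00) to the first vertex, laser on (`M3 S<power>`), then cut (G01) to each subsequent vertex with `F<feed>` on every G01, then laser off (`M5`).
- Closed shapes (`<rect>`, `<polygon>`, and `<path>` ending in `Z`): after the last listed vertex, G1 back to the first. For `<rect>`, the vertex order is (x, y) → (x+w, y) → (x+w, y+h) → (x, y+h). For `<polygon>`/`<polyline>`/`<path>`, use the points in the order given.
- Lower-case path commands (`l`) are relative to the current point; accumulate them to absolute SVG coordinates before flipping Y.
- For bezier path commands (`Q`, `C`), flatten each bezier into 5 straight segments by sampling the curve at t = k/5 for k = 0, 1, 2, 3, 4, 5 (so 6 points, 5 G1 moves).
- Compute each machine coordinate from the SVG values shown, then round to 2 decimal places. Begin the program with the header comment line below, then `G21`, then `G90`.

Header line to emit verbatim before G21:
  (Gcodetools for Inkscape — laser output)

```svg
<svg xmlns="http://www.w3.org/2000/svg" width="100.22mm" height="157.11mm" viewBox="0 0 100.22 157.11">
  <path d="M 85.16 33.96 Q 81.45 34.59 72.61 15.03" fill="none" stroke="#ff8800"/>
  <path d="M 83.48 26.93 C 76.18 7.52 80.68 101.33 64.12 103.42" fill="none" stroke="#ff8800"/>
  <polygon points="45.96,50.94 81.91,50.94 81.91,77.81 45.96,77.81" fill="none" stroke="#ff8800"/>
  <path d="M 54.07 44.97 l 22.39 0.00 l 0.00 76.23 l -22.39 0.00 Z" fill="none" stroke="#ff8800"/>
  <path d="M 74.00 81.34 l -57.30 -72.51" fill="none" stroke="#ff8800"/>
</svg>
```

(Gcodetools for Inkscape — laser output)
G21
G90
G00 X85.16 Y123.15
M3 S596
G01 X83.47 Y123.71 F1361
G01 X81.37 Y125.88 F1361
G01 X78.86 Y129.66 F1361
G01 X75.94 Y135.06 F1361
G01 X72.61 Y142.08 F1361
M5
G00 X83.48 Y130.18
M3 S596
G01 X80.25 Y129.88 F1361
G01 X78.28 Y112.24 F1361
G01 X75.99 Y87.11 F1361
G01 X71.79 Y64.31 F1361
G01 X64.12 Y53.69 F1361
M5
G00 X45.96 Y106.17
M3 S596
G01 X81.91 Y106.17 F1361
G01 X81.91 Y79.30 F1361
G01 X45.96 Y79.30 F1361
G01 X45.96 Y106.17 F1361
M5
G00 X54.07 Y112.14
M3 S596
G01 X76.46 Y112.14 F1361
G01 X76.46 Y35.91 F1361
G01 X54.07 Y35.91 F1361
G01 X54.07 Y112.14 F1361
M5
G00 X74.00 Y75.77
M3 S596
G01 X16.70 Y148.28 F1361
M5

viewBox `0 0 100.22 157.11` with mm width/height → 1 unit = 1 mm. Flip: y_m = 157.11 − y_svg.

**Shape 1** — `<path>` quadratic bezier, stroke `#ff8800` → score (S596, F1361). Control points (SVG): P0=(85.16,33.96), P1=(81.45,34.59), P2=(72.61,15.03); sampled at t=k/5. Machine vertices: (85.16,123.15) → (83.47,123.71) → (81.37,125.88) → (78.86,129.66) → (75.94,135.06) → (72.61,142.08). Open path.

**Shape 2** — `<path>` cubic bezier, stroke `#ff8800` → score (S596, F1361). Control points (SVG): P0=(83.48,26.93), P1=(76.18,7.52), P2=(80.68,101.33), P3=(64.12,103.42); sampled at t=k/5. Machine vertices: (83.48,130.18) → (80.25,129.88) → (78.28,112.24) → (75.99,87.11) → (71.79,64.31) → (64.12,53.69). Open path.

**Shape 3** — `<polygon>` rectangle, stroke `#ff8800` → score (S596, F1361). Machine vertices: (45.96,106.17) → (81.91,106.17) → (81.91,79.30) → (45.96,79.30) → (45.96,106.17). Closed: final G1 returns to the first vertex.

**Shape 4** — `<path>` rectangle, stroke `#ff8800` → score (S596, F1361). Machine vertices: (54.07,112.14) → (76.46,112.14) → (76.46,35.91) → (54.07,35.91) → (54.07,112.14). Closed: final G1 returns to the first vertex.

**Shape 5** — `<path>` line segment, stroke `#ff8800` → score (S596, F1361). Machine vertices: (74.00,75.77) → (16.70,148.28). Open path.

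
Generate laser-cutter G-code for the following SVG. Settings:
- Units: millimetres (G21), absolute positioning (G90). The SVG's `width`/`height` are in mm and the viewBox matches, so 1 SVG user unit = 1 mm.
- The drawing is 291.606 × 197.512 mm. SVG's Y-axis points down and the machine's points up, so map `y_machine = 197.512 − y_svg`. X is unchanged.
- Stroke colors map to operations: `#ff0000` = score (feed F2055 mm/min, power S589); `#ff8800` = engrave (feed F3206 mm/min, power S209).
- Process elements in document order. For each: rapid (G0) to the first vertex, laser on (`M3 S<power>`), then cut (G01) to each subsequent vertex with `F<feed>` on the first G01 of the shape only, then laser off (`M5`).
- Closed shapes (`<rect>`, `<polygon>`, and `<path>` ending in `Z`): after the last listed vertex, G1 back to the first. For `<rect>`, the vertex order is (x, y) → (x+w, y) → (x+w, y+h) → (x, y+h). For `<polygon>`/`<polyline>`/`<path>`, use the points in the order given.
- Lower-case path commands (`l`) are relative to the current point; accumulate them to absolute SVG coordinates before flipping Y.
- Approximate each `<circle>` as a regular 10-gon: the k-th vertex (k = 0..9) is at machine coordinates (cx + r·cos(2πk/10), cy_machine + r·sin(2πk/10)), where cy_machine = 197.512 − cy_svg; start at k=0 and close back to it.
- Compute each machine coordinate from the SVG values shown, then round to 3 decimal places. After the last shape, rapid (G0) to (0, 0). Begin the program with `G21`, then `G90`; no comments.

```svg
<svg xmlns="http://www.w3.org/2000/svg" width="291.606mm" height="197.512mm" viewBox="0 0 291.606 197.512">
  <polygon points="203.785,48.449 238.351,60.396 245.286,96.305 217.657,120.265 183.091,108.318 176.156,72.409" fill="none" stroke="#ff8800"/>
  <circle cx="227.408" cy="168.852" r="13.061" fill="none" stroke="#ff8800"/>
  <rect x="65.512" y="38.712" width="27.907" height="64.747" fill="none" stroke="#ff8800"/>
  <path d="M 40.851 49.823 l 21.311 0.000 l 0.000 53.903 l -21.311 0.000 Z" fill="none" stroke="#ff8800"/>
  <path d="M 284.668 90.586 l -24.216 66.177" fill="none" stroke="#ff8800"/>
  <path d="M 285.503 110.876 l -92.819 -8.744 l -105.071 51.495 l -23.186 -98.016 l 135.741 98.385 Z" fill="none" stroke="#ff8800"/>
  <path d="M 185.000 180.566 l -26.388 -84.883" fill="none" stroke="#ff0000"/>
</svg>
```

G21
G90
G0 X203.785 Y149.063
M3 S209
G01 X238.351 Y137.116 F3206
G01 X245.286 Y101.207
G01 X217.657 Y77.247
G01 X183.091 Y89.194
G01 X176.156 Y125.103
G01 X203.785 Y149.063
M5
G0 X240.469 Y28.660
M3 S209
G01 X237.975 Y36.337 F3206
G01 X231.444 Y41.082
G01 X223.372 Y41.082
G01 X216.841 Y36.337
G01 X214.347 Y28.660
G01 X216.841 Y20.983
G01 X223.372 Y16.238
G01 X231.444 Y16.238
G01 X237.975 Y20.983
G01 X240.469 Y28.660
M5
G0 X65.512 Y158.800
M3 S209
G01 X93.419 Y158.800 F3206
G01 X93.419 Y94.053
G01 X65.512 Y94.053
G01 X65.512 Y158.800
M5
G0 X40.851 Y147.689
M3 S209
G01 X62.162 Y147.689 F3206
G01 X62.162 Y93.786
G01 X40.851 Y93.786
G01 X40.851 Y147.689
M5
G0 X284.668 Y106.926
M3 S209
G01 X260.452 Y40.749 F3206
M5
G0 X285.503 Y86.636
M3 S209
G01 X192.684 Y95.380 F3206
G01 X87.613 Y43.885
G01 X64.427 Y141.901
G01 X200.168 Y43.516
G01 X285.503 Y86.636
M5
G0 X185.000 Y16.946
M3 S589
G01 X158.612 Y101.829 F2055
M5
G0 X0.000 Y0.000

1 u = 1 mm; y_m = 197.512 − y.

[1] `<polygon>` regular polygon, #ff8800→engrave S209 F3206: (203.785,149.063) → (238.351,137.116) → (245.286,101.207) → (217.657,77.247) → (183.091,89.194) → (176.156,125.103) → (203.785,149.063) (closed)

[2] `<circle>` circle, #ff8800→engrave S209 F3206: (240.469,28.660) → (237.975,36.337) → (231.444,41.082) → (223.372,41.082) → (216.841,36.337) → (214.347,28.660) → (216.841,20.983) → (223.372,16.238) → (231.444,16.238) → (237.975,20.983) → (240.469,28.660) (closed)

[3] `<rect>` rectangle, #ff8800→engrave S209 F3206: (65.512,158.800) → (93.419,158.800) → (93.419,94.053) → (65.512,94.053) → (65.512,158.800) (closed)

[4] `<path>` rectangle, #ff8800→engrave S209 F3206: (40.851,147.689) → (62.162,147.689) → (62.162,93.786) → (40.851,93.786) → (40.851,147.689) (closed)

[5] `<path>` line segment, #ff8800→engrave S209 F3206: (284.668,106.926) → (260.452,40.749)

[6] `<path>` closed polygon, #ff8800→engrave S209 F3206: (285.503,86.636) → (192.684,95.380) → (87.613,43.885) → (64.427,141.901) → (200.168,43.516) → (285.503,86.636) (closed)

[7] `<path>` line segment, #ff0000→score S589 F2055: (185.000,16.946) → (158.612,101.829)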